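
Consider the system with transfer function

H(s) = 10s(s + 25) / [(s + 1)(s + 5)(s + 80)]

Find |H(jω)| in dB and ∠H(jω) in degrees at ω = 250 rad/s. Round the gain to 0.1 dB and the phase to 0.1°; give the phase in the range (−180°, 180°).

-28.3 dB, -76.6°

At s = jω = j250:
zero (s+25): 25 + j250 → |·| = √(25²+250²) = √63125 ≈ 251.25, ∠ = arctan(250/25) ≈ 84.29°
zero at origin: s = j250 → |·| = 250, ∠ = 90.00°
pole (s+1): 1 + j250 → |·| = √(1²+250²) = √62501 ≈ 250, ∠ = arctan(250/1) ≈ 89.77°
pole (s+5): 5 + j250 → |·| = √(5²+250²) = √62525 ≈ 250.05, ∠ = arctan(250/5) ≈ 88.85°
pole (s+80): 80 + j250 → |·| = √(80²+250²) = √68900 ≈ 262.49, ∠ = arctan(250/80) ≈ 72.26°
|H| = 10 · 62812 / 1.6409e+07 ≈ 0.038279
Gain = 20 log₁₀(0.038279) ≈ -28.34 dB
∠H = 174.29° − 250.88° = -76.59°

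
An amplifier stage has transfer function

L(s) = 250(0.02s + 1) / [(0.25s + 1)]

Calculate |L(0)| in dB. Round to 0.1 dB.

48.0 dB

L(0) = 250 · 1 / 1 = 250
20 log₁₀(250) ≈ 47.96 dB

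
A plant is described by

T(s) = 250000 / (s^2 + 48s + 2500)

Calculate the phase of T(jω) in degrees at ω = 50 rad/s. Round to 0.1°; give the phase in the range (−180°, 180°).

At s = jω = j50:
quadratic: (j50)² + 48·j50 + 2500 = 0 + j2400 → |·| ≈ 2400, ∠ ≈ 90.00°
∠T = 0.00° − 90.00° = -90.00°

-90.0°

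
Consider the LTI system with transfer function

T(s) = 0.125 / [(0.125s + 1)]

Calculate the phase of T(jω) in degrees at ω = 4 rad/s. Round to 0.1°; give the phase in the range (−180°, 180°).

-26.6°

At ω = 4 rad/s:
pole (1 + j4·0.125) = 1 + j0.5 → |·| ≈ 1.118, ∠ ≈ 26.57°
∠T = (0°) − (26.57°) = -26.57°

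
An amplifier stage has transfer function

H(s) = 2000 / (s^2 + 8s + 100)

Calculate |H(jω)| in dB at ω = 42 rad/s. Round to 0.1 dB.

At s = jω = j42:
quadratic: (j42)² + 8·j42 + 100 = -1664 + j336 → |·| ≈ 1697.6, ∠ ≈ 168.58°
|H| = 2000 / 1697.6 ≈ 1.1781
Gain = 20 log₁₀(1.1781) ≈ 1.42 dB

1.4 dB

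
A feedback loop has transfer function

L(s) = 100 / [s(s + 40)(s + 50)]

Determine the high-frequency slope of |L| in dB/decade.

-60 dB/decade

Each pole contributes −20 dB/decade at high frequency; each zero contributes +20 dB/decade.
Net: 0 zero(s) − 3 pole(s) → -60 dB/decade.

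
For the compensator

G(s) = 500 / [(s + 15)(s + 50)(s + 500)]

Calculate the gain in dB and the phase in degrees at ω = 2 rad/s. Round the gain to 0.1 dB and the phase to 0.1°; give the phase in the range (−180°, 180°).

At s = jω = j2:
pole (s+15): 15 + j2 → |·| = √(15²+2²) = √229 ≈ 15.133, ∠ = arctan(2/15) ≈ 7.59°
pole (s+50): 50 + j2 → |·| = √(50²+2²) = √2504 ≈ 50.04, ∠ = arctan(2/50) ≈ 2.29°
pole (s+500): 500 + j2 → |·| = √(500²+2²) = √250004 ≈ 500, ∠ = arctan(2/500) ≈ 0.23°
|G| = 500 / 3.7863e+05 ≈ 0.0013206
Gain = 20 log₁₀(0.0013206) ≈ -57.58 dB
∠G = 0.00° − 10.11° = -10.11°

-57.6 dB, -10.1°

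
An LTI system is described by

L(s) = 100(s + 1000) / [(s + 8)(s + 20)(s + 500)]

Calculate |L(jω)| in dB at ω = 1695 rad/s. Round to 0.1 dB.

-88.2 dB

At s = jω = j1695:
zero (s+1000): 1000 + j1695 → |·| = √(1000²+1695²) = √3873025 ≈ 1968, ∠ = arctan(1695/1000) ≈ 59.46°
pole (s+8): 8 + j1695 → |·| = √(8²+1695²) = √2873089 ≈ 1695, ∠ = arctan(1695/8) ≈ 89.73°
pole (s+20): 20 + j1695 → |·| = √(20²+1695²) = √2873425 ≈ 1695.1, ∠ = arctan(1695/20) ≈ 89.32°
pole (s+500): 500 + j1695 → |·| = √(500²+1695²) = √3123025 ≈ 1767.2, ∠ = arctan(1695/500) ≈ 73.56°
|L| = 100 · 1968 / 5.0775e+09 ≈ 3.8759e-05
Gain = 20 log₁₀(3.8759e-05) ≈ -88.23 dB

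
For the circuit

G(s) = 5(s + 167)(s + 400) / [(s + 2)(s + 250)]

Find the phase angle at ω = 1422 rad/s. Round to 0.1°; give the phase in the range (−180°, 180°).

At s = jω = j1422:
zero (s+167): 167 + j1422 → |·| = √(167²+1422²) = √2049973 ≈ 1431.8, ∠ = arctan(1422/167) ≈ 83.30°
zero (s+400): 400 + j1422 → |·| = √(400²+1422²) = √2182084 ≈ 1477.2, ∠ = arctan(1422/400) ≈ 74.29°
pole (s+2): 2 + j1422 → |·| = √(2²+1422²) = √2022088 ≈ 1422, ∠ = arctan(1422/2) ≈ 89.92°
pole (s+250): 250 + j1422 → |·| = √(250²+1422²) = √2084584 ≈ 1443.8, ∠ = arctan(1422/250) ≈ 80.03°
∠G = 157.59° − 169.95° = -12.36°

-12.4°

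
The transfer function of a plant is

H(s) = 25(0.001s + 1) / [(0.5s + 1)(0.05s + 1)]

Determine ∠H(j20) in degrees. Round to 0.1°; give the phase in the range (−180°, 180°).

At ω = 20 rad/s:
zero (1 + j20·0.001) = 1 + j0.02 → |·| ≈ 1.0002, ∠ ≈ 1.15°
pole (1 + j20·0.5) = 1 + j10 → |·| ≈ 10.05, ∠ ≈ 84.29°
pole (1 + j20·0.05) = 1 + j1 → |·| ≈ 1.4142, ∠ ≈ 45.00°
∠H = (1.15°) − (84.29° + 45.00°) = -128.14°

-128.1°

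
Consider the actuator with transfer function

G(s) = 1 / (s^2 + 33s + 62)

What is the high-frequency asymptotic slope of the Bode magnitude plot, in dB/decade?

Each pole contributes −20 dB/decade at high frequency; each zero contributes +20 dB/decade.
Net: 0 zero(s) − 2 pole(s) → -40 dB/decade.

-40 dB/decade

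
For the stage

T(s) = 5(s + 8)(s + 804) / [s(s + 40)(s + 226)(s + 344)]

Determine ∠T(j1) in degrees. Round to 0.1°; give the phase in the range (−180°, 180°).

At s = jω = j1:
zero (s+8): 8 + j1 → |·| = √(8²+1²) = √65 ≈ 8.0623, ∠ = arctan(1/8) ≈ 7.13°
zero (s+804): 804 + j1 → |·| = √(804²+1²) = √646417 ≈ 804, ∠ = arctan(1/804) ≈ 0.07°
pole (s+40): 40 + j1 → |·| = √(40²+1²) = √1601 ≈ 40.012, ∠ = arctan(1/40) ≈ 1.43°
pole (s+226): 226 + j1 → |·| = √(226²+1²) = √51077 ≈ 226, ∠ = arctan(1/226) ≈ 0.25°
pole (s+344): 344 + j1 → |·| = √(344²+1²) = √118337 ≈ 344, ∠ = arctan(1/344) ≈ 0.17°
pole at origin: |s| = 1, ∠ = 90.00° (in denominator)
∠T = 7.20° − 91.85° = -84.65°

-84.7°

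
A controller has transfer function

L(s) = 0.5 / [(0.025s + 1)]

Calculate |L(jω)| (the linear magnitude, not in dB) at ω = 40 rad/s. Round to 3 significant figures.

At ω = 40 rad/s:
pole (1 + j40·0.025) = 1 + j1 → |·| ≈ 1.4142, ∠ ≈ 45.00°
|L| = 0.5 · 1 / (1.4142) ≈ 0.35356

0.354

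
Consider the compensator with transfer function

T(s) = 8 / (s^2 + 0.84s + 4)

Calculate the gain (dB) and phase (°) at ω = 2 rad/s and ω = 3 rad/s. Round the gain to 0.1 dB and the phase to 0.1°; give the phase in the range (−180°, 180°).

ω = 2: 13.6 dB, -90.0°; ω = 3: 3.1 dB, -153.3°

At s = jω = j2:
quadratic: (j2)² + 0.84·j2 + 4 = 0 + j1.68 → |·| ≈ 1.68, ∠ ≈ 90.00°
|T| = 8 / 1.68 ≈ 4.7619
Gain = 20 log₁₀(4.7619) ≈ 13.56 dB
∠T = 0.00° − 90.00° = -90.00°

At s = jω = j3:
quadratic: (j3)² + 0.84·j3 + 4 = -5 + j2.52 → |·| ≈ 5.5991, ∠ ≈ 153.25°
|T| = 8 / 5.5991 ≈ 1.4288
Gain = 20 log₁₀(1.4288) ≈ 3.10 dB
∠T = 0.00° − 153.25° = -153.25°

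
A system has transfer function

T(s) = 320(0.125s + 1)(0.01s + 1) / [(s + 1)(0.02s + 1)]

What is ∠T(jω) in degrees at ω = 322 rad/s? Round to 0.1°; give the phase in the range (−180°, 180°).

At ω = 322 rad/s:
zero (1 + j322·0.125) = 1 + j40.25 → |·| ≈ 40.262, ∠ ≈ 88.58°
zero (1 + j322·0.01) = 1 + j3.22 → |·| ≈ 3.3717, ∠ ≈ 72.75°
pole (1 + j322·1) = 1 + j322 → |·| ≈ 322, ∠ ≈ 89.82°
pole (1 + j322·0.02) = 1 + j6.44 → |·| ≈ 6.5172, ∠ ≈ 81.17°
∠T = (88.58° + 72.75°) − (89.82° + 81.17°) = -9.66°

-9.7°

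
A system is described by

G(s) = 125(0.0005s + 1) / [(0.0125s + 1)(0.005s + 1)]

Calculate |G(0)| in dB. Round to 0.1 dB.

41.9 dB

G(0) = 125 · 1 / 1 = 125
20 log₁₀(125) ≈ 41.94 dB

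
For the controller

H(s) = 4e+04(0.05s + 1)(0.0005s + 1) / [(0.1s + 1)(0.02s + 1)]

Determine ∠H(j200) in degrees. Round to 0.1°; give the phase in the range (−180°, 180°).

-73.1°

At ω = 200 rad/s:
zero (1 + j200·0.05) = 1 + j10 → |·| ≈ 10.05, ∠ ≈ 84.29°
zero (1 + j200·0.0005) = 1 + j0.1 → |·| ≈ 1.005, ∠ ≈ 5.71°
pole (1 + j200·0.1) = 1 + j20 → |·| ≈ 20.025, ∠ ≈ 87.14°
pole (1 + j200·0.02) = 1 + j4 → |·| ≈ 4.1231, ∠ ≈ 75.96°
∠H = (84.29° + 5.71°) − (87.14° + 75.96°) = -73.10°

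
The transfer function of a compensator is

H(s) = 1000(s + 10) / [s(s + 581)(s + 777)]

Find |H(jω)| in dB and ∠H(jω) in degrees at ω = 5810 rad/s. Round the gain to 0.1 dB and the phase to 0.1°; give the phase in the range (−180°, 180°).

-90.7 dB, -166.8°

At s = jω = j5810:
zero (s+10): 10 + j5810 → |·| = √(10²+5810²) = √33756200 ≈ 5810, ∠ = arctan(5810/10) ≈ 89.90°
pole (s+581): 581 + j5810 → |·| = √(581²+5810²) = √34093661 ≈ 5839, ∠ = arctan(5810/581) ≈ 84.29°
pole (s+777): 777 + j5810 → |·| = √(777²+5810²) = √34359829 ≈ 5861.7, ∠ = arctan(5810/777) ≈ 82.38°
pole at origin: |s| = 5810, ∠ = 90.00° (in denominator)
|H| = 1000 · 5810 / 1.9886e+11 ≈ 2.9217e-05
Gain = 20 log₁₀(2.9217e-05) ≈ -90.69 dB
∠H = 89.90° − 256.67° = -166.77°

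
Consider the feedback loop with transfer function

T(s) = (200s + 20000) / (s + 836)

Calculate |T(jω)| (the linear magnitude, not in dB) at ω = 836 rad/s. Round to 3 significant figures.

Substitute s = j836:
Numerator: 200(j836) + 20000 = 20000 + j167200
Denominator: (j836) + 836 = 836 + j836
|N| = √(20000² + 167200²) ≈ 1.6839e+05, ∠N ≈ 83.18°
|D| = √(836² + 836²) ≈ 1182.3, ∠D ≈ 45.00°
|T| = 1.6839e+05 / 1182.3 ≈ 142.43

142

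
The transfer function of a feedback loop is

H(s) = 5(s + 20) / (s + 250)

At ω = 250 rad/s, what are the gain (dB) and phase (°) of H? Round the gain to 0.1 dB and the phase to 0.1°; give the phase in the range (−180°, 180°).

11.0 dB, 40.4°

At s = jω = j250:
zero (s+20): 20 + j250 → |·| = √(20²+250²) = √62900 ≈ 250.8, ∠ = arctan(250/20) ≈ 85.43°
pole (s+250): 250 + j250 → |·| = √(250²+250²) = √125000 ≈ 353.55, ∠ = arctan(250/250) ≈ 45.00°
|H| = 5 · 250.8 / 353.55 ≈ 3.5469
Gain = 20 log₁₀(3.5469) ≈ 11.00 dB
∠H = 85.43° − 45.00° = 40.43°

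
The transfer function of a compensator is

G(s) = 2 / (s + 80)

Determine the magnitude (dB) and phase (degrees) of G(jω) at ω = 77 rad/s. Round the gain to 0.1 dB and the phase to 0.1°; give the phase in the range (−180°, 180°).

-34.9 dB, -43.9°

At s = jω = j77:
pole (s+80): 80 + j77 → |·| = √(80²+77²) = √12329 ≈ 111.04, ∠ = arctan(77/80) ≈ 43.91°
|G| = 2 / 111.04 ≈ 0.018012
Gain = 20 log₁₀(0.018012) ≈ -34.89 dB
∠G = 0.00° − 43.91° = -43.91°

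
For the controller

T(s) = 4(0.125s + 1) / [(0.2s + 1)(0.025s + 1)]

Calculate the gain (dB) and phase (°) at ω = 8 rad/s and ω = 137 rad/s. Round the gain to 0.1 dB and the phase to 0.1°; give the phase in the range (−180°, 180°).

At ω = 8 rad/s:
zero (1 + j8·0.125) = 1 + j1 → |·| ≈ 1.4142, ∠ ≈ 45.00°
pole (1 + j8·0.2) = 1 + j1.6 → |·| ≈ 1.8868, ∠ ≈ 57.99°
pole (1 + j8·0.025) = 1 + j0.2 → |·| ≈ 1.0198, ∠ ≈ 11.31°
|T| = 4 · 1.4142 / (1.8868 · 1.0198) ≈ 2.9399
Gain = 20 log₁₀(2.9399) ≈ 9.37 dB
∠T = (45.00°) − (57.99° + 11.31°) = -24.30°

At ω = 137 rad/s:
zero (1 + j137·0.125) = 1 + j17.125 → |·| ≈ 17.154, ∠ ≈ 86.66°
pole (1 + j137·0.2) = 1 + j27.4 → |·| ≈ 27.418, ∠ ≈ 87.91°
pole (1 + j137·0.025) = 1 + j3.425 → |·| ≈ 3.568, ∠ ≈ 73.72°
|T| = 4 · 17.154 / (27.418 · 3.568) ≈ 0.7014
Gain = 20 log₁₀(0.7014) ≈ -3.08 dB
∠T = (86.66°) − (87.91° + 73.72°) = -74.97°

ω = 8: 9.4 dB, -24.3°; ω = 137: -3.1 dB, -75.0°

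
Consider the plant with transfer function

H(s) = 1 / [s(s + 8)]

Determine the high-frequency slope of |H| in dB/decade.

-40 dB/decade

Each pole contributes −20 dB/decade at high frequency; each zero contributes +20 dB/decade.
Net: 0 zero(s) − 2 pole(s) → -40 dB/decade.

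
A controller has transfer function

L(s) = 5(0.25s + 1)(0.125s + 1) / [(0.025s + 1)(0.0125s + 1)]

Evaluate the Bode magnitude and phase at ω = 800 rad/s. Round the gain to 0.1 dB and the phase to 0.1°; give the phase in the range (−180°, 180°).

53.9 dB, 7.7°

At ω = 800 rad/s:
zero (1 + j800·0.25) = 1 + j200 → |·| ≈ 200, ∠ ≈ 89.71°
zero (1 + j800·0.125) = 1 + j100 → |·| ≈ 100, ∠ ≈ 89.43°
pole (1 + j800·0.025) = 1 + j20 → |·| ≈ 20.025, ∠ ≈ 87.14°
pole (1 + j800·0.0125) = 1 + j10 → |·| ≈ 10.05, ∠ ≈ 84.29°
|L| = 5 · 200 · 100 / (20.025 · 10.05) ≈ 496.89
Gain = 20 log₁₀(496.89) ≈ 53.93 dB
∠L = (89.71° + 89.43°) − (87.14° + 84.29°) = 7.71°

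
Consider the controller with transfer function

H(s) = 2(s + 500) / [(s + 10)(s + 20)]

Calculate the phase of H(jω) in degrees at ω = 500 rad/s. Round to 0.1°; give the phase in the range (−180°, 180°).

At s = jω = j500:
zero (s+500): 500 + j500 → |·| = √(500²+500²) = √500000 ≈ 707.11, ∠ = arctan(500/500) ≈ 45.00°
pole (s+10): 10 + j500 → |·| = √(10²+500²) = √250100 ≈ 500.1, ∠ = arctan(500/10) ≈ 88.85°
pole (s+20): 20 + j500 → |·| = √(20²+500²) = √250400 ≈ 500.4, ∠ = arctan(500/20) ≈ 87.71°
∠H = 45.00° − 176.56° = -131.56°

-131.6°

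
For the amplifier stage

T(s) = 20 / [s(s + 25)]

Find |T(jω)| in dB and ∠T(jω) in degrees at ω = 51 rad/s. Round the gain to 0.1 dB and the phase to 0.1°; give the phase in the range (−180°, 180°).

-43.2 dB, -153.9°

At s = jω = j51:
pole (s+25): 25 + j51 → |·| = √(25²+51²) = √3226 ≈ 56.798, ∠ = arctan(51/25) ≈ 63.89°
pole at origin: |s| = 51, ∠ = 90.00° (in denominator)
|T| = 20 / 2896.7 ≈ 0.0069044
Gain = 20 log₁₀(0.0069044) ≈ -43.22 dB
∠T = 0.00° − 153.89° = -153.89°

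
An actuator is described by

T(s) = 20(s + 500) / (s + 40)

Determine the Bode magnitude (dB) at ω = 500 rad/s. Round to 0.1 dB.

29.0 dB

At s = jω = j500:
zero (s+500): 500 + j500 → |·| = √(500²+500²) = √500000 ≈ 707.11, ∠ = arctan(500/500) ≈ 45.00°
pole (s+40): 40 + j500 → |·| = √(40²+500²) = √251600 ≈ 501.6, ∠ = arctan(500/40) ≈ 85.43°
|T| = 20 · 707.11 / 501.6 ≈ 28.194
Gain = 20 log₁₀(28.194) ≈ 29.00 dB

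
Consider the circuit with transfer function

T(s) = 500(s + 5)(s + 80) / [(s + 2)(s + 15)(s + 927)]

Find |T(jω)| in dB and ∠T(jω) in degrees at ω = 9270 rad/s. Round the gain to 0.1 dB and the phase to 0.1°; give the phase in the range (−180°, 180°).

At s = jω = j9270:
zero (s+5): 5 + j9270 → |·| = √(5²+9270²) = √85932925 ≈ 9270, ∠ = arctan(9270/5) ≈ 89.97°
zero (s+80): 80 + j9270 → |·| = √(80²+9270²) = √85939300 ≈ 9270.3, ∠ = arctan(9270/80) ≈ 89.51°
pole (s+2): 2 + j9270 → |·| = √(2²+9270²) = √85932904 ≈ 9270, ∠ = arctan(9270/2) ≈ 89.99°
pole (s+15): 15 + j9270 → |·| = √(15²+9270²) = √85933125 ≈ 9270, ∠ = arctan(9270/15) ≈ 89.91°
pole (s+927): 927 + j9270 → |·| = √(927²+9270²) = √86792229 ≈ 9316.2, ∠ = arctan(9270/927) ≈ 84.29°
|T| = 500 · 8.5936e+07 / 8.0057e+11 ≈ 0.053672
Gain = 20 log₁₀(0.053672) ≈ -25.41 dB
∠T = 179.48° − 264.19° = -84.71°

-25.4 dB, -84.7°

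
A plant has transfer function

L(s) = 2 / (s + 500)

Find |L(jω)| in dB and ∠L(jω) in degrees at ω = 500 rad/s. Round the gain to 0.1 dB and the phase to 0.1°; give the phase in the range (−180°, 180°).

-51.0 dB, -45.0°

Substitute s = j500:
Numerator: 2 = 2 + j0
Denominator: (j500) + 500 = 500 + j500
|N| = √(2² + 0²) ≈ 2, ∠N ≈ 0.00°
|D| = √(500² + 500²) ≈ 707.11, ∠D ≈ 45.00°
|L| = 2 / 707.11 ≈ 0.0028284
Gain = 20 log₁₀(0.0028284) ≈ -50.97 dB
∠L = 0.00° − 45.00° = -45.00°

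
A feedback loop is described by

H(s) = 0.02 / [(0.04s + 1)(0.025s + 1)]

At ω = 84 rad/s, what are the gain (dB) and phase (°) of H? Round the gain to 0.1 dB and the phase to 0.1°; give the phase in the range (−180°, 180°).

At ω = 84 rad/s:
pole (1 + j84·0.04) = 1 + j3.36 → |·| ≈ 3.5057, ∠ ≈ 73.43°
pole (1 + j84·0.025) = 1 + j2.1 → |·| ≈ 2.3259, ∠ ≈ 64.54°
|H| = 0.02 · 1 / (3.5057 · 2.3259) ≈ 0.0024528
Gain = 20 log₁₀(0.0024528) ≈ -52.21 dB
∠H = (0°) − (73.43° + 64.54°) = -137.97°

-52.2 dB, -138.0°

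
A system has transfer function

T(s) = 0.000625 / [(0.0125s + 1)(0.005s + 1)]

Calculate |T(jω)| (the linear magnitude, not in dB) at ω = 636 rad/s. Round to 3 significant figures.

At ω = 636 rad/s:
pole (1 + j636·0.0125) = 1 + j7.95 → |·| ≈ 8.0126, ∠ ≈ 82.83°
pole (1 + j636·0.005) = 1 + j3.18 → |·| ≈ 3.3335, ∠ ≈ 72.54°
|T| = 0.000625 · 1 / (8.0126 · 3.3335) ≈ 2.3399e-05

2.34e-05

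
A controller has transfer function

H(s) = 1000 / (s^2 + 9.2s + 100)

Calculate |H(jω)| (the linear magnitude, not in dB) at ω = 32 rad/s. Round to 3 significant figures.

At s = jω = j32:
quadratic: (j32)² + 9.2·j32 + 100 = -924 + j294.4 → |·| ≈ 969.77, ∠ ≈ 162.33°
|H| = 1000 / 969.77 ≈ 1.0312

1.03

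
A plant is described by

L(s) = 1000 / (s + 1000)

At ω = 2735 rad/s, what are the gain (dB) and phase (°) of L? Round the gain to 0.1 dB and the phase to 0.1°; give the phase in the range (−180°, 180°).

-9.3 dB, -69.9°

Substitute s = j2735:
Numerator: 1000 = 1000 + j0
Denominator: (j2735) + 1000 = 1000 + j2735
|N| = √(1000² + 0²) ≈ 1000, ∠N ≈ 0.00°
|D| = √(1000² + 2735²) ≈ 2912.1, ∠D ≈ 69.92°
|L| = 1000 / 2912.1 ≈ 0.34339
Gain = 20 log₁₀(0.34339) ≈ -9.28 dB
∠L = 0.00° − 69.92° = -69.92°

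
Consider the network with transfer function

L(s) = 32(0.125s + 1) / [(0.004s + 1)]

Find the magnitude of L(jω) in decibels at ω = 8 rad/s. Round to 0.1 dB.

At ω = 8 rad/s:
zero (1 + j8·0.125) = 1 + j1 → |·| ≈ 1.4142, ∠ ≈ 45.00°
pole (1 + j8·0.004) = 1 + j0.032 → |·| ≈ 1.0005, ∠ ≈ 1.83°
|L| = 32 · 1.4142 / (1.0005) ≈ 45.232
Gain = 20 log₁₀(45.232) ≈ 33.11 dB

33.1 dB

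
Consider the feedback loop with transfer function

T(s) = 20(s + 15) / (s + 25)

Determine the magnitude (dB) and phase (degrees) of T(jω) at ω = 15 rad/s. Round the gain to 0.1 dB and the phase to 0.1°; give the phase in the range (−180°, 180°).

At s = jω = j15:
zero (s+15): 15 + j15 → |·| = √(15²+15²) = √450 ≈ 21.213, ∠ = arctan(15/15) ≈ 45.00°
pole (s+25): 25 + j15 → |·| = √(25²+15²) = √850 ≈ 29.155, ∠ = arctan(15/25) ≈ 30.96°
|T| = 20 · 21.213 / 29.155 ≈ 14.552
Gain = 20 log₁₀(14.552) ≈ 23.26 dB
∠T = 45.00° − 30.96° = 14.04°

23.3 dB, 14.0°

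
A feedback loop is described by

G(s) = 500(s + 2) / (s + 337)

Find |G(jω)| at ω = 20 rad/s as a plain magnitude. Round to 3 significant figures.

At s = jω = j20:
zero (s+2): 2 + j20 → |·| = √(2²+20²) = √404 ≈ 20.1, ∠ = arctan(20/2) ≈ 84.29°
pole (s+337): 337 + j20 → |·| = √(337²+20²) = √113969 ≈ 337.59, ∠ = arctan(20/337) ≈ 3.40°
|G| = 500 · 20.1 / 337.59 ≈ 29.77

29.8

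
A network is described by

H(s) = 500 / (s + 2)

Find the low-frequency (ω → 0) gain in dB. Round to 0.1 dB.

H(0) = 500 / 2 = 250
20 log₁₀(250) ≈ 47.96 dB

48.0 dB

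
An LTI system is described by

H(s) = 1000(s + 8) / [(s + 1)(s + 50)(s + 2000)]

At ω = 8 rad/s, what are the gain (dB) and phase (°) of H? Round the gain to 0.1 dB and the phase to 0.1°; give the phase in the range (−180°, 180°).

-37.2 dB, -47.2°

At s = jω = j8:
zero (s+8): 8 + j8 → |·| = √(8²+8²) = √128 ≈ 11.314, ∠ = arctan(8/8) ≈ 45.00°
pole (s+1): 1 + j8 → |·| = √(1²+8²) = √65 ≈ 8.0623, ∠ = arctan(8/1) ≈ 82.87°
pole (s+50): 50 + j8 → |·| = √(50²+8²) = √2564 ≈ 50.636, ∠ = arctan(8/50) ≈ 9.09°
pole (s+2000): 2000 + j8 → |·| = √(2000²+8²) = √4000064 ≈ 2000, ∠ = arctan(8/2000) ≈ 0.23°
|H| = 1000 · 11.314 / 8.1649e+05 ≈ 0.013857
Gain = 20 log₁₀(0.013857) ≈ -37.17 dB
∠H = 45.00° − 92.19° = -47.19°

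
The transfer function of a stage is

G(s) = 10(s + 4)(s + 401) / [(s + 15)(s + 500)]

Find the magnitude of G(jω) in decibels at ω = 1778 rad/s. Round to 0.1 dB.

19.9 dB

At s = jω = j1778:
zero (s+4): 4 + j1778 → |·| = √(4²+1778²) = √3161300 ≈ 1778, ∠ = arctan(1778/4) ≈ 89.87°
zero (s+401): 401 + j1778 → |·| = √(401²+1778²) = √3322085 ≈ 1822.7, ∠ = arctan(1778/401) ≈ 77.29°
pole (s+15): 15 + j1778 → |·| = √(15²+1778²) = √3161509 ≈ 1778.1, ∠ = arctan(1778/15) ≈ 89.52°
pole (s+500): 500 + j1778 → |·| = √(500²+1778²) = √3411284 ≈ 1847, ∠ = arctan(1778/500) ≈ 74.29°
|G| = 10 · 3.2408e+06 / 3.2842e+06 ≈ 9.8679
Gain = 20 log₁₀(9.8679) ≈ 19.88 dB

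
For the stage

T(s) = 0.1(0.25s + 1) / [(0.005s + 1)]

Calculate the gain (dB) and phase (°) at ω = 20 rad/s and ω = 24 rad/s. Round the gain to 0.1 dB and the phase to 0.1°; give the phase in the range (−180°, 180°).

ω = 20: -5.9 dB, 73.0°; ω = 24: -4.4 dB, 73.7°

At ω = 20 rad/s:
zero (1 + j20·0.25) = 1 + j5 → |·| ≈ 5.099, ∠ ≈ 78.69°
pole (1 + j20·0.005) = 1 + j0.1 → |·| ≈ 1.005, ∠ ≈ 5.71°
|T| = 0.1 · 5.099 / (1.005) ≈ 0.50736
Gain = 20 log₁₀(0.50736) ≈ -5.89 dB
∠T = (78.69°) − (5.71°) = 72.98°

At ω = 24 rad/s:
zero (1 + j24·0.25) = 1 + j6 → |·| ≈ 6.0828, ∠ ≈ 80.54°
pole (1 + j24·0.005) = 1 + j0.12 → |·| ≈ 1.0072, ∠ ≈ 6.84°
|T| = 0.1 · 6.0828 / (1.0072) ≈ 0.60393
Gain = 20 log₁₀(0.60393) ≈ -4.38 dB
∠T = (80.54°) − (6.84°) = 73.70°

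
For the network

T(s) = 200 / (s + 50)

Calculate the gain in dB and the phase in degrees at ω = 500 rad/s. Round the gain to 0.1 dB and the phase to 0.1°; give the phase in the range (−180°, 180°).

Substitute s = j500:
Numerator: 200 = 200 + j0
Denominator: (j500) + 50 = 50 + j500
|N| = √(200² + 0²) ≈ 200, ∠N ≈ 0.00°
|D| = √(50² + 500²) ≈ 502.49, ∠D ≈ 84.29°
|T| = 200 / 502.49 ≈ 0.39802
Gain = 20 log₁₀(0.39802) ≈ -8.00 dB
∠T = 0.00° − 84.29° = -84.29°

-8.0 dB, -84.3°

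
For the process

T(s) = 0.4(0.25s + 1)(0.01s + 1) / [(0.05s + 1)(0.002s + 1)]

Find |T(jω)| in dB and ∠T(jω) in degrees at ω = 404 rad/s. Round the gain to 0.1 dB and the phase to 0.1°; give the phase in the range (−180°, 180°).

At ω = 404 rad/s:
zero (1 + j404·0.25) = 1 + j101 → |·| ≈ 101, ∠ ≈ 89.43°
zero (1 + j404·0.01) = 1 + j4.04 → |·| ≈ 4.1619, ∠ ≈ 76.10°
pole (1 + j404·0.05) = 1 + j20.2 → |·| ≈ 20.225, ∠ ≈ 87.17°
pole (1 + j404·0.002) = 1 + j0.808 → |·| ≈ 1.2856, ∠ ≈ 38.94°
|T| = 0.4 · 101 · 4.1619 / (20.225 · 1.2856) ≈ 6.4666
Gain = 20 log₁₀(6.4666) ≈ 16.21 dB
∠T = (89.43° + 76.10°) − (87.17° + 38.94°) = 39.42°

16.2 dB, 39.4°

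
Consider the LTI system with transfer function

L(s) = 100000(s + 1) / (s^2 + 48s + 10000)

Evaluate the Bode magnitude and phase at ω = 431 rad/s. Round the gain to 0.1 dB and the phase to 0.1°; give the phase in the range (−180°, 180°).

At s = jω = j431:
zero (s+1): 1 + j431 → |·| = √(1²+431²) = √185762 ≈ 431, ∠ = arctan(431/1) ≈ 89.87°
quadratic: (j431)² + 48·j431 + 10000 = -175761 + j20688 → |·| ≈ 1.7697e+05, ∠ ≈ 173.29°
|L| = 100000 · 431 / 1.7697e+05 ≈ 243.54
Gain = 20 log₁₀(243.54) ≈ 47.73 dB
∠L = 89.87° − 173.29° = -83.42°

47.7 dB, -83.4°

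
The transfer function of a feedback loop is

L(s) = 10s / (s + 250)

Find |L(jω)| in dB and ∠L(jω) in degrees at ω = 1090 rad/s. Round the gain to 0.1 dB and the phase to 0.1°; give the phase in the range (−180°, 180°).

At s = jω = j1090:
zero at origin: s = j1090 → |·| = 1090, ∠ = 90.00°
pole (s+250): 250 + j1090 → |·| = √(250²+1090²) = √1250600 ≈ 1118.3, ∠ = arctan(1090/250) ≈ 77.08°
|L| = 10 · 1090 / 1118.3 ≈ 9.7469
Gain = 20 log₁₀(9.7469) ≈ 19.78 dB
∠L = 90.00° − 77.08° = 12.92°

19.8 dB, 12.9°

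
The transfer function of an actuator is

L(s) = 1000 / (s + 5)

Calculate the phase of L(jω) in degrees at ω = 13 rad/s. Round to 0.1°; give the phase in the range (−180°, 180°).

Substitute s = j13:
Numerator: 1000 = 1000 + j0
Denominator: (j13) + 5 = 5 + j13
|N| = √(1000² + 0²) ≈ 1000, ∠N ≈ 0.00°
|D| = √(5² + 13²) ≈ 13.928, ∠D ≈ 68.96°
∠L = 0.00° − 68.96° = -68.96°

-69.0°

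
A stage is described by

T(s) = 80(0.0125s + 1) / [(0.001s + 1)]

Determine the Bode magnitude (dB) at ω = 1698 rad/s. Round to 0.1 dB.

58.7 dB

At ω = 1698 rad/s:
zero (1 + j1698·0.0125) = 1 + j21.225 → |·| ≈ 21.249, ∠ ≈ 87.30°
pole (1 + j1698·0.001) = 1 + j1.698 → |·| ≈ 1.9706, ∠ ≈ 59.50°
|T| = 80 · 21.249 / (1.9706) ≈ 862.64
Gain = 20 log₁₀(862.64) ≈ 58.72 dB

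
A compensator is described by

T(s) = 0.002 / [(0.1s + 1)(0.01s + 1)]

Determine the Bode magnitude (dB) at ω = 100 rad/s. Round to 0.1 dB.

-77.0 dB

At ω = 100 rad/s:
pole (1 + j100·0.1) = 1 + j10 → |·| ≈ 10.05, ∠ ≈ 84.29°
pole (1 + j100·0.01) = 1 + j1 → |·| ≈ 1.4142, ∠ ≈ 45.00°
|T| = 0.002 · 1 / (10.05 · 1.4142) ≈ 0.00014072
Gain = 20 log₁₀(0.00014072) ≈ -77.03 dB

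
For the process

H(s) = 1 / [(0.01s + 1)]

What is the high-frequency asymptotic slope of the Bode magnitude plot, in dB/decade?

Each pole contributes −20 dB/decade at high frequency; each zero contributes +20 dB/decade.
Net: 0 zero(s) − 1 pole(s) → -20 dB/decade.

-20 dB/decade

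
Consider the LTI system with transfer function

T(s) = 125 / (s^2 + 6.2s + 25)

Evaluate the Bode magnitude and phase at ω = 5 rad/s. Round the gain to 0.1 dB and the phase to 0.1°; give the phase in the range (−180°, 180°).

12.1 dB, -90.0°

At s = jω = j5:
quadratic: (j5)² + 6.2·j5 + 25 = 0 + j31 → |·| ≈ 31, ∠ ≈ 90.00°
|T| = 125 / 31 ≈ 4.0323
Gain = 20 log₁₀(4.0323) ≈ 12.11 dB
∠T = 0.00° − 90.00° = -90.00°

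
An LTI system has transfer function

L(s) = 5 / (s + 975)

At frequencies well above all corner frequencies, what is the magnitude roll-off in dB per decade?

-20 dB/decade

Each pole contributes −20 dB/decade at high frequency; each zero contributes +20 dB/decade.
Net: 0 zero(s) − 1 pole(s) → -20 dB/decade.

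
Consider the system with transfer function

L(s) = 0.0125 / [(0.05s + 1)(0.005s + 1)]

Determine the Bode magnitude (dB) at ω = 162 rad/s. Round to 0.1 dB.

At ω = 162 rad/s:
pole (1 + j162·0.05) = 1 + j8.1 → |·| ≈ 8.1615, ∠ ≈ 82.96°
pole (1 + j162·0.005) = 1 + j0.81 → |·| ≈ 1.2869, ∠ ≈ 39.01°
|L| = 0.0125 · 1 / (8.1615 · 1.2869) ≈ 0.0011901
Gain = 20 log₁₀(0.0011901) ≈ -58.49 dB

-58.5 dB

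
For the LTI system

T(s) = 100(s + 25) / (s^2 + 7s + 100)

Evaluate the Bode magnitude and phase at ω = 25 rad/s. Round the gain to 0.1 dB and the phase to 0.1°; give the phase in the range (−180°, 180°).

At s = jω = j25:
zero (s+25): 25 + j25 → |·| = √(25²+25²) = √1250 ≈ 35.355, ∠ = arctan(25/25) ≈ 45.00°
quadratic: (j25)² + 7·j25 + 100 = -525 + j175 → |·| ≈ 553.4, ∠ ≈ 161.57°
|T| = 100 · 35.355 / 553.4 ≈ 6.3887
Gain = 20 log₁₀(6.3887) ≈ 16.11 dB
∠T = 45.00° − 161.57° = -116.57°

16.1 dB, -116.6°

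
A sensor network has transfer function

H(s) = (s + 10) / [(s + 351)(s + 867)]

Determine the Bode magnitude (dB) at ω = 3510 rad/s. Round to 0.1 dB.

-71.2 dB

At s = jω = j3510:
zero (s+10): 10 + j3510 → |·| = √(10²+3510²) = √12320200 ≈ 3510, ∠ = arctan(3510/10) ≈ 89.84°
pole (s+351): 351 + j3510 → |·| = √(351²+3510²) = √12443301 ≈ 3527.5, ∠ = arctan(3510/351) ≈ 84.29°
pole (s+867): 867 + j3510 → |·| = √(867²+3510²) = √13071789 ≈ 3615.5, ∠ = arctan(3510/867) ≈ 76.13°
|H| = 1 · 3510 / 1.2754e+07 ≈ 0.00027521
Gain = 20 log₁₀(0.00027521) ≈ -71.21 dB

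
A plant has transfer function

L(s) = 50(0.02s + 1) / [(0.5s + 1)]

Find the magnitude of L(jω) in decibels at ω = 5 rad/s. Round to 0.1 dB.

At ω = 5 rad/s:
zero (1 + j5·0.02) = 1 + j0.1 → |·| ≈ 1.005, ∠ ≈ 5.71°
pole (1 + j5·0.5) = 1 + j2.5 → |·| ≈ 2.6926, ∠ ≈ 68.20°
|L| = 50 · 1.005 / (2.6926) ≈ 18.662
Gain = 20 log₁₀(18.662) ≈ 25.42 dB

25.4 dB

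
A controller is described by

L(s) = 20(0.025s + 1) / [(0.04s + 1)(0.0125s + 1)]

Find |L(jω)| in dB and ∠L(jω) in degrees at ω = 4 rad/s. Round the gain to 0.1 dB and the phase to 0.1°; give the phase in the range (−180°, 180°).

At ω = 4 rad/s:
zero (1 + j4·0.025) = 1 + j0.1 → |·| ≈ 1.005, ∠ ≈ 5.71°
pole (1 + j4·0.04) = 1 + j0.16 → |·| ≈ 1.0127, ∠ ≈ 9.09°
pole (1 + j4·0.0125) = 1 + j0.05 → |·| ≈ 1.0012, ∠ ≈ 2.86°
|L| = 20 · 1.005 / (1.0127 · 1.0012) ≈ 19.824
Gain = 20 log₁₀(19.824) ≈ 25.94 dB
∠L = (5.71°) − (9.09° + 2.86°) = -6.24°

25.9 dB, -6.2°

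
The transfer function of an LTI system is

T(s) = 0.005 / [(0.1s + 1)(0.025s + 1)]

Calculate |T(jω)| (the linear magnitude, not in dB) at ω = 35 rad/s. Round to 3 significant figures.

At ω = 35 rad/s:
pole (1 + j35·0.1) = 1 + j3.5 → |·| ≈ 3.6401, ∠ ≈ 74.05°
pole (1 + j35·0.025) = 1 + j0.875 → |·| ≈ 1.3288, ∠ ≈ 41.19°
|T| = 0.005 · 1 / (3.6401 · 1.3288) ≈ 0.0010337

0.00103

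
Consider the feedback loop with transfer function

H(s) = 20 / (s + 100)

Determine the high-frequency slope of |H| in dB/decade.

-20 dB/decade

Each pole contributes −20 dB/decade at high frequency; each zero contributes +20 dB/decade.
Net: 0 zero(s) − 1 pole(s) → -20 dB/decade.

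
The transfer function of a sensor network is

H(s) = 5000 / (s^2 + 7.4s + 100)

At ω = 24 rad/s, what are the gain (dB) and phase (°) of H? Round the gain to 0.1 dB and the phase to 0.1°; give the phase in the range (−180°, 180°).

At s = jω = j24:
quadratic: (j24)² + 7.4·j24 + 100 = -476 + j177.6 → |·| ≈ 508.05, ∠ ≈ 159.54°
|H| = 5000 / 508.05 ≈ 9.8416
Gain = 20 log₁₀(9.8416) ≈ 19.86 dB
∠H = 0.00° − 159.54° = -159.54°

19.9 dB, -159.5°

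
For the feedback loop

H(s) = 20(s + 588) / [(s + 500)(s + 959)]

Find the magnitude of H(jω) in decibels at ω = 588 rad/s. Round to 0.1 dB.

At s = jω = j588:
zero (s+588): 588 + j588 → |·| = √(588²+588²) = √691488 ≈ 831.56, ∠ = arctan(588/588) ≈ 45.00°
pole (s+500): 500 + j588 → |·| = √(500²+588²) = √595744 ≈ 771.84, ∠ = arctan(588/500) ≈ 49.62°
pole (s+959): 959 + j588 → |·| = √(959²+588²) = √1265425 ≈ 1124.9, ∠ = arctan(588/959) ≈ 31.51°
|H| = 20 · 831.56 / 8.6824e+05 ≈ 0.019155
Gain = 20 log₁₀(0.019155) ≈ -34.35 dB

-34.4 dB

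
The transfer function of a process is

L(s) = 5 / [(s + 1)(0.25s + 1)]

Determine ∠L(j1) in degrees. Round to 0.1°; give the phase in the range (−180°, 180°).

At ω = 1 rad/s:
pole (1 + j1·1) = 1 + j1 → |·| ≈ 1.4142, ∠ ≈ 45.00°
pole (1 + j1·0.25) = 1 + j0.25 → |·| ≈ 1.0308, ∠ ≈ 14.04°
∠L = (0°) − (45.00° + 14.04°) = -59.04°

-59.0°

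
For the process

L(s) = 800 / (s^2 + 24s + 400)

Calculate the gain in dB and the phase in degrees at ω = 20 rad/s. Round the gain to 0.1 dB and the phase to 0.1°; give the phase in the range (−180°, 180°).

At s = jω = j20:
quadratic: (j20)² + 24·j20 + 400 = 0 + j480 → |·| ≈ 480, ∠ ≈ 90.00°
|L| = 800 / 480 ≈ 1.6667
Gain = 20 log₁₀(1.6667) ≈ 4.44 dB
∠L = 0.00° − 90.00° = -90.00°

4.4 dB, -90.0°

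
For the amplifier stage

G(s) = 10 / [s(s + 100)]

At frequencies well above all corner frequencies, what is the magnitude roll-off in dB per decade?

-40 dB/decade

Each pole contributes −20 dB/decade at high frequency; each zero contributes +20 dB/decade.
Net: 0 zero(s) − 2 pole(s) → -40 dB/decade.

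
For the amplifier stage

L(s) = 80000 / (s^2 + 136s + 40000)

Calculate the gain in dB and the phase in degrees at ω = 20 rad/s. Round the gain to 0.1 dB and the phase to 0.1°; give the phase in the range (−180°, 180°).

At s = jω = j20:
quadratic: (j20)² + 136·j20 + 40000 = 39600 + j2720 → |·| ≈ 39693, ∠ ≈ 3.93°
|L| = 80000 / 39693 ≈ 2.0155
Gain = 20 log₁₀(2.0155) ≈ 6.09 dB
∠L = 0.00° − 3.93° = -3.93°

6.1 dB, -3.9°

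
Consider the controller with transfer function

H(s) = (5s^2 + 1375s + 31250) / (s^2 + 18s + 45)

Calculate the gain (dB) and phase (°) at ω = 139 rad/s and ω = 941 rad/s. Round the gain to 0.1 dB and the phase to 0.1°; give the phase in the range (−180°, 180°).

ω = 139: 20.3 dB, -63.7°; ω = 941: 14.3 dB, -15.3°

Substitute s = j139:
Numerator: 5(j139)^2 + 1375(j139) + 31250 = -65355 + j191125
Denominator: (j139)^2 + 18(j139) + 45 = -19276 + j2502
|N| = √(65355² + 191125²) ≈ 2.0199e+05, ∠N ≈ 108.88°
|D| = √(19276² + 2502²) ≈ 19438, ∠D ≈ 172.60°
|H| = 2.0199e+05 / 19438 ≈ 10.392
Gain = 20 log₁₀(10.392) ≈ 20.33 dB
∠H = 108.88° − 172.60° = -63.72°

Substitute s = j941:
Numerator: 5(j941)^2 + 1375(j941) + 31250 = -4396155 + j1293875
Denominator: (j941)^2 + 18(j941) + 45 = -885436 + j16938
|N| = √(4396155² + 1293875²) ≈ 4.5826e+06, ∠N ≈ 163.60°
|D| = √(885436² + 16938²) ≈ 8.856e+05, ∠D ≈ 178.90°
|H| = 4.5826e+06 / 8.856e+05 ≈ 5.1746
Gain = 20 log₁₀(5.1746) ≈ 14.28 dB
∠H = 163.60° − 178.90° = -15.30°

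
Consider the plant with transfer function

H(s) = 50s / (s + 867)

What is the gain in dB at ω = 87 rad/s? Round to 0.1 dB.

14.0 dB

At s = jω = j87:
zero at origin: s = j87 → |·| = 87, ∠ = 90.00°
pole (s+867): 867 + j87 → |·| = √(867²+87²) = √759258 ≈ 871.35, ∠ = arctan(87/867) ≈ 5.73°
|H| = 50 · 87 / 871.35 ≈ 4.9923
Gain = 20 log₁₀(4.9923) ≈ 13.97 dB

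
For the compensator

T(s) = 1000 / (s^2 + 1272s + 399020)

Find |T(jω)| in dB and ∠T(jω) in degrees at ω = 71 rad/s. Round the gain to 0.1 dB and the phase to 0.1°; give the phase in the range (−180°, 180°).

-52.1 dB, -12.9°

Substitute s = j71:
Numerator: 1000 = 1000 + j0
Denominator: (j71)^2 + 1272(j71) + 399020 = 393979 + j90312
|N| = √(1000² + 0²) ≈ 1000, ∠N ≈ 0.00°
|D| = √(393979² + 90312²) ≈ 4.042e+05, ∠D ≈ 12.91°
|T| = 1000 / 4.042e+05 ≈ 0.002474
Gain = 20 log₁₀(0.002474) ≈ -52.13 dB
∠T = 0.00° − 12.91° = -12.91°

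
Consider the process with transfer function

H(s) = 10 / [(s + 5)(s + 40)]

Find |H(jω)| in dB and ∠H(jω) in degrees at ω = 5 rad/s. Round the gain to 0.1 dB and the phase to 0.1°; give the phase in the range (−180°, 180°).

At s = jω = j5:
pole (s+5): 5 + j5 → |·| = √(5²+5²) = √50 ≈ 7.0711, ∠ = arctan(5/5) ≈ 45.00°
pole (s+40): 40 + j5 → |·| = √(40²+5²) = √1625 ≈ 40.311, ∠ = arctan(5/40) ≈ 7.13°
|H| = 10 / 285.04 ≈ 0.035083
Gain = 20 log₁₀(0.035083) ≈ -29.10 dB
∠H = 0.00° − 52.13° = -52.13°

-29.1 dB, -52.1°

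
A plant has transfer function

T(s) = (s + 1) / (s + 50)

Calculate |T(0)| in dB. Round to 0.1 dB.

T(0) = 1 / 50 = 0.02
20 log₁₀(0.02) ≈ -33.98 dB

-34.0 dB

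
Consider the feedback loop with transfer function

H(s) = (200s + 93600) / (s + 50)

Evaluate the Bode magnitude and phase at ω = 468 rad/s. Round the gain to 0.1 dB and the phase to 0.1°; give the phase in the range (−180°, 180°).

Substitute s = j468:
Numerator: 200(j468) + 93600 = 93600 + j93600
Denominator: (j468) + 50 = 50 + j468
|N| = √(93600² + 93600²) ≈ 1.3237e+05, ∠N ≈ 45.00°
|D| = √(50² + 468²) ≈ 470.66, ∠D ≈ 83.90°
|H| = 1.3237e+05 / 470.66 ≈ 281.24
Gain = 20 log₁₀(281.24) ≈ 48.98 dB
∠H = 45.00° − 83.90° = -38.90°

49.0 dB, -38.9°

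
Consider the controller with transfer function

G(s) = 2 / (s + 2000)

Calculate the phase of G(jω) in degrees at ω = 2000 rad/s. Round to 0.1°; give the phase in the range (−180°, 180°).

Substitute s = j2000:
Numerator: 2 = 2 + j0
Denominator: (j2000) + 2000 = 2000 + j2000
|N| = √(2² + 0²) ≈ 2, ∠N ≈ 0.00°
|D| = √(2000² + 2000²) ≈ 2828.4, ∠D ≈ 45.00°
∠G = 0.00° − 45.00° = -45.00°

-45.0°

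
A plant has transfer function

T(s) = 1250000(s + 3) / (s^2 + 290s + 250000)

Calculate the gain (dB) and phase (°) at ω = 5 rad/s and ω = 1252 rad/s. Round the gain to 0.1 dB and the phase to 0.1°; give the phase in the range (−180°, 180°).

ω = 5: 29.3 dB, 58.7°; ω = 1252: 61.2 dB, -74.7°

At s = jω = j5:
zero (s+3): 3 + j5 → |·| = √(3²+5²) = √34 ≈ 5.831, ∠ = arctan(5/3) ≈ 59.04°
quadratic: (j5)² + 290·j5 + 250000 = 249975 + j1450 → |·| ≈ 2.4998e+05, ∠ ≈ 0.33°
|T| = 1250000 · 5.831 / 2.4998e+05 ≈ 29.157
Gain = 20 log₁₀(29.157) ≈ 29.29 dB
∠T = 59.04° − 0.33° = 58.71°

At s = jω = j1252:
zero (s+3): 3 + j1252 → |·| = √(3²+1252²) = √1567513 ≈ 1252, ∠ = arctan(1252/3) ≈ 89.86°
quadratic: (j1252)² + 290·j1252 + 250000 = -1317504 + j363080 → |·| ≈ 1.3666e+06, ∠ ≈ 164.59°
|T| = 1250000 · 1252 / 1.3666e+06 ≈ 1145.2
Gain = 20 log₁₀(1145.2) ≈ 61.18 dB
∠T = 89.86° − 164.59° = -74.73°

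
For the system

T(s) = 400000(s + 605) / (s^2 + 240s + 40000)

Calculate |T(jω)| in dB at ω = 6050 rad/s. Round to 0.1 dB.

36.5 dB

At s = jω = j6050:
zero (s+605): 605 + j6050 → |·| = √(605²+6050²) = √36968525 ≈ 6080.2, ∠ = arctan(6050/605) ≈ 84.29°
quadratic: (j6050)² + 240·j6050 + 40000 = -36562500 + j1452000 → |·| ≈ 3.6591e+07, ∠ ≈ 177.73°
|T| = 400000 · 6080.2 / 3.6591e+07 ≈ 66.467
Gain = 20 log₁₀(66.467) ≈ 36.45 dB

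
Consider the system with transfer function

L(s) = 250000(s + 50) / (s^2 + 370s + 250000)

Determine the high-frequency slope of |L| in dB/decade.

-20 dB/decade

Each pole contributes −20 dB/decade at high frequency; each zero contributes +20 dB/decade.
Net: 1 zero(s) − 2 pole(s) → -20 dB/decade.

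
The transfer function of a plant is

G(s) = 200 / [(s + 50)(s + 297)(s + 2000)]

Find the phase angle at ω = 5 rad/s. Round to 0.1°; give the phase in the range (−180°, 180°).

At s = jω = j5:
pole (s+50): 50 + j5 → |·| = √(50²+5²) = √2525 ≈ 50.249, ∠ = arctan(5/50) ≈ 5.71°
pole (s+297): 297 + j5 → |·| = √(297²+5²) = √88234 ≈ 297.04, ∠ = arctan(5/297) ≈ 0.96°
pole (s+2000): 2000 + j5 → |·| = √(2000²+5²) = √4000025 ≈ 2000, ∠ = arctan(5/2000) ≈ 0.14°
∠G = 0.00° − 6.81° = -6.81°

-6.8°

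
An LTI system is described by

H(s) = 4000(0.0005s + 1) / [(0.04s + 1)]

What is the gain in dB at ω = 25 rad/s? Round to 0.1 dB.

At ω = 25 rad/s:
zero (1 + j25·0.0005) = 1 + j0.0125 → |·| ≈ 1.0001, ∠ ≈ 0.72°
pole (1 + j25·0.04) = 1 + j1 → |·| ≈ 1.4142, ∠ ≈ 45.00°
|H| = 4000 · 1.0001 / (1.4142) ≈ 2828.7
Gain = 20 log₁₀(2828.7) ≈ 69.03 dB

69.0 dB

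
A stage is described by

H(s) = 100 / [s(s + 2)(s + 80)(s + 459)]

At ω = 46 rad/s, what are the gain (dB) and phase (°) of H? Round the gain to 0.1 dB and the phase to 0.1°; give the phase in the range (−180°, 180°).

-119.1 dB, 146.9°

At s = jω = j46:
pole (s+2): 2 + j46 → |·| = √(2²+46²) = √2120 ≈ 46.043, ∠ = arctan(46/2) ≈ 87.51°
pole (s+80): 80 + j46 → |·| = √(80²+46²) = √8516 ≈ 92.282, ∠ = arctan(46/80) ≈ 29.90°
pole (s+459): 459 + j46 → |·| = √(459²+46²) = √212797 ≈ 461.3, ∠ = arctan(46/459) ≈ 5.72°
pole at origin: |s| = 46, ∠ = 90.00° (in denominator)
|H| = 100 / 9.0162e+07 ≈ 1.1091e-06
Gain = 20 log₁₀(1.1091e-06) ≈ -119.10 dB
∠H = 0.00° − 213.13° = -213.13° ≡ 146.87° (principal value)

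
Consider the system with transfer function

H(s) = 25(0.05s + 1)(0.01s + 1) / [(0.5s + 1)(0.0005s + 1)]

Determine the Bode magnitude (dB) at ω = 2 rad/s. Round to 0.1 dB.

At ω = 2 rad/s:
zero (1 + j2·0.05) = 1 + j0.1 → |·| ≈ 1.005, ∠ ≈ 5.71°
zero (1 + j2·0.01) = 1 + j0.02 → |·| ≈ 1.0002, ∠ ≈ 1.15°
pole (1 + j2·0.5) = 1 + j1 → |·| ≈ 1.4142, ∠ ≈ 45.00°
pole (1 + j2·0.0005) = 1 + j0.001 → |·| ≈ 1, ∠ ≈ 0.06°
|H| = 25 · 1.005 · 1.0002 / (1.4142 · 1) ≈ 17.77
Gain = 20 log₁₀(17.77) ≈ 24.99 dB

25.0 dB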